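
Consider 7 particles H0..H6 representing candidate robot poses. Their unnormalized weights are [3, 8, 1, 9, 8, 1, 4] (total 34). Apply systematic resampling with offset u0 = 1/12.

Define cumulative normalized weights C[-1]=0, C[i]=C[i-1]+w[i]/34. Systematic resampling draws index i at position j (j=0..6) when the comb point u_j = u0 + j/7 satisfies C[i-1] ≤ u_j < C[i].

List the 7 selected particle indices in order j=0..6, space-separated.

0 1 3 3 4 4 6

C = [3/34, 11/34, 6/17, 21/34, 29/34, 15/17, 1]
j=0: u_0=1/12 ∈ [0, 3/34) → index 0
j=1: u_1=19/84 ∈ [3/34, 11/34) → index 1
j=2: u_2=31/84 ∈ [6/17, 21/34) → index 3
j=3: u_3=43/84 ∈ [6/17, 21/34) → index 3
j=4: u_4=55/84 ∈ [21/34, 29/34) → index 4
j=5: u_5=67/84 ∈ [21/34, 29/34) → index 4
j=6: u_6=79/84 ∈ [15/17, 1) → index 6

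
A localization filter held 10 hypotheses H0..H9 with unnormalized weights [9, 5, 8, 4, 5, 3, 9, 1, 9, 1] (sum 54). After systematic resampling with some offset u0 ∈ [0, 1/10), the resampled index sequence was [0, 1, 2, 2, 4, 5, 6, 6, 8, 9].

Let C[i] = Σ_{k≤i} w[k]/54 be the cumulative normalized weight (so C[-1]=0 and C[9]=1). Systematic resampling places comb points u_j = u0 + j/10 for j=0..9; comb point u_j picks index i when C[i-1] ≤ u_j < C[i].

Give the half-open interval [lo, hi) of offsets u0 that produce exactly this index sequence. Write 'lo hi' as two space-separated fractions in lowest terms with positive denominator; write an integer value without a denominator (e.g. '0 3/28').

C = [1/6, 7/27, 11/27, 13/27, 31/54, 17/27, 43/54, 22/27, 53/54, 1]
j=0 picked index 0: u0 ∈ [0, 1/6)
j=1 picked index 1: u0 ∈ [1/15, 43/270)
j=2 picked index 2: u0 ∈ [8/135, 28/135)
j=3 picked index 2: u0 ∈ [-11/270, 29/270)
j=4 picked index 4: u0 ∈ [11/135, 47/270)
j=5 picked index 5: u0 ∈ [2/27, 7/54)
j=6 picked index 6: u0 ∈ [4/135, 53/270)
j=7 picked index 6: u0 ∈ [-19/270, 13/135)
j=8 picked index 8: u0 ∈ [2/135, 49/270)
j=9 picked index 9: u0 ∈ [11/135, 1/10)
intersection: [11/135, 13/135)

11/135 13/135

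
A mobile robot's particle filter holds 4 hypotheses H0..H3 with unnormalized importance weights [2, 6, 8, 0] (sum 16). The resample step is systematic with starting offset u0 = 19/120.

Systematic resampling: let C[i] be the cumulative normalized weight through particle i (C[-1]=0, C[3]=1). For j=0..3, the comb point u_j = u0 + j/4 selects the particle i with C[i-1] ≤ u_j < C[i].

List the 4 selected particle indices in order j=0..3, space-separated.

C = [1/8, 1/2, 1, 1]
j=0: u_0=19/120 ∈ [1/8, 1/2) → index 1
j=1: u_1=49/120 ∈ [1/8, 1/2) → index 1
j=2: u_2=79/120 ∈ [1/2, 1) → index 2
j=3: u_3=109/120 ∈ [1/2, 1) → index 2

1 1 2 2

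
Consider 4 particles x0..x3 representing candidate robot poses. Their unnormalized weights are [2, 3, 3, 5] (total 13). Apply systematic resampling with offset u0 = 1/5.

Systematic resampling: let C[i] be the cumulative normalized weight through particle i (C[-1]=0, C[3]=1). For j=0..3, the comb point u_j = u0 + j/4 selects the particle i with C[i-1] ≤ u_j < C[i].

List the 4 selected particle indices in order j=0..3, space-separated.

1 2 3 3

C = [2/13, 5/13, 8/13, 1]
j=0: u_0=1/5 ∈ [2/13, 5/13) → index 1
j=1: u_1=9/20 ∈ [5/13, 8/13) → index 2
j=2: u_2=7/10 ∈ [8/13, 1) → index 3
j=3: u_3=19/20 ∈ [8/13, 1) → index 3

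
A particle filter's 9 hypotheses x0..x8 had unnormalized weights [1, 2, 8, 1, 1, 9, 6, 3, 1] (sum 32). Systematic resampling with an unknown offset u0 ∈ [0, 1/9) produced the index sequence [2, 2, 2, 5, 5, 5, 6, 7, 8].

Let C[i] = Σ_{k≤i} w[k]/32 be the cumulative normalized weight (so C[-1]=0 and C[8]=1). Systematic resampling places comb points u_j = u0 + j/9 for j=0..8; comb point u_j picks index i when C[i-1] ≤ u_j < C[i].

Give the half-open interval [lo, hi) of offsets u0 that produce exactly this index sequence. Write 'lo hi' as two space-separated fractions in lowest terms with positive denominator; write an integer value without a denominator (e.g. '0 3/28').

C = [1/32, 3/32, 11/32, 3/8, 13/32, 11/16, 7/8, 31/32, 1]
j=0 picked index 2: u0 ∈ [3/32, 11/32)
j=1 picked index 2: u0 ∈ [-5/288, 67/288)
j=2 picked index 2: u0 ∈ [-37/288, 35/288)
j=3 picked index 5: u0 ∈ [7/96, 17/48)
j=4 picked index 5: u0 ∈ [-11/288, 35/144)
j=5 picked index 5: u0 ∈ [-43/288, 19/144)
j=6 picked index 6: u0 ∈ [1/48, 5/24)
j=7 picked index 7: u0 ∈ [7/72, 55/288)
j=8 picked index 8: u0 ∈ [23/288, 1/9)
intersection: [7/72, 1/9)

7/72 1/9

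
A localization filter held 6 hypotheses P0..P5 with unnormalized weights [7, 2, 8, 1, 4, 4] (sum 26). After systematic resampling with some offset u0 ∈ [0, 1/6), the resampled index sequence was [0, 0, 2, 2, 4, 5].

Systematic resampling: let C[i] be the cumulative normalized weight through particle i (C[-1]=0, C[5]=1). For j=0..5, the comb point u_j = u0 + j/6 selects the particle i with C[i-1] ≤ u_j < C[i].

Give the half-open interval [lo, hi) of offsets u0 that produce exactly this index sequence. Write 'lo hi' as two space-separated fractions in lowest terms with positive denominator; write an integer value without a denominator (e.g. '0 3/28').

C = [7/26, 9/26, 17/26, 9/13, 11/13, 1]
j=0 picked index 0: u0 ∈ [0, 7/26)
j=1 picked index 0: u0 ∈ [-1/6, 4/39)
j=2 picked index 2: u0 ∈ [1/78, 25/78)
j=3 picked index 2: u0 ∈ [-2/13, 2/13)
j=4 picked index 4: u0 ∈ [1/39, 7/39)
j=5 picked index 5: u0 ∈ [1/78, 1/6)
intersection: [1/39, 4/39)

1/39 4/39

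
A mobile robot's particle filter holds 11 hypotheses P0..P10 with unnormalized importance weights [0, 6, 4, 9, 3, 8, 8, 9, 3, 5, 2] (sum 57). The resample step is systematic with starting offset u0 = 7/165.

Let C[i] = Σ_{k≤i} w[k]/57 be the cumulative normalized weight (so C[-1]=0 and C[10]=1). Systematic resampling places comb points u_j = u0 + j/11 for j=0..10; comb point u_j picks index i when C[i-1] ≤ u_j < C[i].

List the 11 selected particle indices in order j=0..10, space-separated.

C = [0, 2/19, 10/57, 1/3, 22/57, 10/19, 2/3, 47/57, 50/57, 55/57, 1]
j=0: u_0=7/165 ∈ [0, 2/19) → index 1
j=1: u_1=2/15 ∈ [2/19, 10/57) → index 2
j=2: u_2=37/165 ∈ [10/57, 1/3) → index 3
j=3: u_3=52/165 ∈ [10/57, 1/3) → index 3
j=4: u_4=67/165 ∈ [22/57, 10/19) → index 5
j=5: u_5=82/165 ∈ [22/57, 10/19) → index 5
j=6: u_6=97/165 ∈ [10/19, 2/3) → index 6
j=7: u_7=112/165 ∈ [2/3, 47/57) → index 7
j=8: u_8=127/165 ∈ [2/3, 47/57) → index 7
j=9: u_9=142/165 ∈ [47/57, 50/57) → index 8
j=10: u_10=157/165 ∈ [50/57, 55/57) → index 9

1 2 3 3 5 5 6 7 7 8 9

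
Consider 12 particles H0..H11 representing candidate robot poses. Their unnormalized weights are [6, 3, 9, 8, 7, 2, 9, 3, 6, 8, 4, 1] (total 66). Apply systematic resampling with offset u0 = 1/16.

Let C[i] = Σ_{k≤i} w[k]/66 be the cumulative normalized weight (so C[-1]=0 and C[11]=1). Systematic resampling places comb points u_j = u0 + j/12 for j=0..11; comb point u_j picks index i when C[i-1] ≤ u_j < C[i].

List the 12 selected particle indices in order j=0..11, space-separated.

C = [1/11, 3/22, 3/11, 13/33, 1/2, 35/66, 2/3, 47/66, 53/66, 61/66, 65/66, 1]
j=0: u_0=1/16 ∈ [0, 1/11) → index 0
j=1: u_1=7/48 ∈ [3/22, 3/11) → index 2
j=2: u_2=11/48 ∈ [3/22, 3/11) → index 2
j=3: u_3=5/16 ∈ [3/11, 13/33) → index 3
j=4: u_4=19/48 ∈ [13/33, 1/2) → index 4
j=5: u_5=23/48 ∈ [13/33, 1/2) → index 4
j=6: u_6=9/16 ∈ [35/66, 2/3) → index 6
j=7: u_7=31/48 ∈ [35/66, 2/3) → index 6
j=8: u_8=35/48 ∈ [47/66, 53/66) → index 8
j=9: u_9=13/16 ∈ [53/66, 61/66) → index 9
j=10: u_10=43/48 ∈ [53/66, 61/66) → index 9
j=11: u_11=47/48 ∈ [61/66, 65/66) → index 10

0 2 2 3 4 4 6 6 8 9 9 10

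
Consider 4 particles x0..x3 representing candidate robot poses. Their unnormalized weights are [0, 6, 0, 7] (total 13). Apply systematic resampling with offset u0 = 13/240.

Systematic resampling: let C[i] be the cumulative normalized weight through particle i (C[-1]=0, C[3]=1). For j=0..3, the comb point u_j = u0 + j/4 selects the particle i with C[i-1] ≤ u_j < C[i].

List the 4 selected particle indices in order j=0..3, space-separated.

1 1 3 3

C = [0, 6/13, 6/13, 1]
j=0: u_0=13/240 ∈ [0, 6/13) → index 1
j=1: u_1=73/240 ∈ [0, 6/13) → index 1
j=2: u_2=133/240 ∈ [6/13, 1) → index 3
j=3: u_3=193/240 ∈ [6/13, 1) → index 3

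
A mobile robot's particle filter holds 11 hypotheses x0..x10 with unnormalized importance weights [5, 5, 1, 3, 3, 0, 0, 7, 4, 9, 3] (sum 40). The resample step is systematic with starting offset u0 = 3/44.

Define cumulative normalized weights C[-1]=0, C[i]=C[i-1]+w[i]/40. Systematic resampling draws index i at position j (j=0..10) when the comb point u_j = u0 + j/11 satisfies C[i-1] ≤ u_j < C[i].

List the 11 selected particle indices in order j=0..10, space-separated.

0 1 2 3 7 7 8 9 9 9 10

C = [1/8, 1/4, 11/40, 7/20, 17/40, 17/40, 17/40, 3/5, 7/10, 37/40, 1]
j=0: u_0=3/44 ∈ [0, 1/8) → index 0
j=1: u_1=7/44 ∈ [1/8, 1/4) → index 1
j=2: u_2=1/4 ∈ [1/4, 11/40) → index 2
j=3: u_3=15/44 ∈ [11/40, 7/20) → index 3
j=4: u_4=19/44 ∈ [17/40, 3/5) → index 7
j=5: u_5=23/44 ∈ [17/40, 3/5) → index 7
j=6: u_6=27/44 ∈ [3/5, 7/10) → index 8
j=7: u_7=31/44 ∈ [7/10, 37/40) → index 9
j=8: u_8=35/44 ∈ [7/10, 37/40) → index 9
j=9: u_9=39/44 ∈ [7/10, 37/40) → index 9
j=10: u_10=43/44 ∈ [37/40, 1) → index 10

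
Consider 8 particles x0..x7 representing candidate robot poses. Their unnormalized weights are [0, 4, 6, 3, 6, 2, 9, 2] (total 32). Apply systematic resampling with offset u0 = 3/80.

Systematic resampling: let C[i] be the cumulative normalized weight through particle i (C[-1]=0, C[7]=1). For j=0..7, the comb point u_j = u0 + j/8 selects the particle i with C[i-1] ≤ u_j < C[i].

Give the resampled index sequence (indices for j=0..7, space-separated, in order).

C = [0, 1/8, 5/16, 13/32, 19/32, 21/32, 15/16, 1]
j=0: u_0=3/80 ∈ [0, 1/8) → index 1
j=1: u_1=13/80 ∈ [1/8, 5/16) → index 2
j=2: u_2=23/80 ∈ [1/8, 5/16) → index 2
j=3: u_3=33/80 ∈ [13/32, 19/32) → index 4
j=4: u_4=43/80 ∈ [13/32, 19/32) → index 4
j=5: u_5=53/80 ∈ [21/32, 15/16) → index 6
j=6: u_6=63/80 ∈ [21/32, 15/16) → index 6
j=7: u_7=73/80 ∈ [21/32, 15/16) → index 6

1 2 2 4 4 6 6 6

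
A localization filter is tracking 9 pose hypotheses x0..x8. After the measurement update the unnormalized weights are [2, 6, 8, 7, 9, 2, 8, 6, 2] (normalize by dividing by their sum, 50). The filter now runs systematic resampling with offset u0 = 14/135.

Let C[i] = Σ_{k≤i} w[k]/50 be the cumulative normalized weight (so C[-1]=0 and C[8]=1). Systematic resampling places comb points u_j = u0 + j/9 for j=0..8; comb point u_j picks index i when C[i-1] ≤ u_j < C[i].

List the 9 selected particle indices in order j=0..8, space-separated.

1 2 3 3 4 5 6 7 8

C = [1/25, 4/25, 8/25, 23/50, 16/25, 17/25, 21/25, 24/25, 1]
j=0: u_0=14/135 ∈ [1/25, 4/25) → index 1
j=1: u_1=29/135 ∈ [4/25, 8/25) → index 2
j=2: u_2=44/135 ∈ [8/25, 23/50) → index 3
j=3: u_3=59/135 ∈ [8/25, 23/50) → index 3
j=4: u_4=74/135 ∈ [23/50, 16/25) → index 4
j=5: u_5=89/135 ∈ [16/25, 17/25) → index 5
j=6: u_6=104/135 ∈ [17/25, 21/25) → index 6
j=7: u_7=119/135 ∈ [21/25, 24/25) → index 7
j=8: u_8=134/135 ∈ [24/25, 1) → index 8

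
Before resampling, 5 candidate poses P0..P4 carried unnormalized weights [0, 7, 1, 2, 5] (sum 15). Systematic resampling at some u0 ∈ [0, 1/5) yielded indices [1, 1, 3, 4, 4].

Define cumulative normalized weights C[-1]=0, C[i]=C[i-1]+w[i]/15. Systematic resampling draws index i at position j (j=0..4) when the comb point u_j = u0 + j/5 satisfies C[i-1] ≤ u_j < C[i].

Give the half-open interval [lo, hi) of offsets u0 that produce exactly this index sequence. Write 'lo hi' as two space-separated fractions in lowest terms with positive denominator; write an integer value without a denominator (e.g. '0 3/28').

2/15 1/5

C = [0, 7/15, 8/15, 2/3, 1]
j=0 picked index 1: u0 ∈ [0, 7/15)
j=1 picked index 1: u0 ∈ [-1/5, 4/15)
j=2 picked index 3: u0 ∈ [2/15, 4/15)
j=3 picked index 4: u0 ∈ [1/15, 2/5)
j=4 picked index 4: u0 ∈ [-2/15, 1/5)
intersection: [2/15, 1/5)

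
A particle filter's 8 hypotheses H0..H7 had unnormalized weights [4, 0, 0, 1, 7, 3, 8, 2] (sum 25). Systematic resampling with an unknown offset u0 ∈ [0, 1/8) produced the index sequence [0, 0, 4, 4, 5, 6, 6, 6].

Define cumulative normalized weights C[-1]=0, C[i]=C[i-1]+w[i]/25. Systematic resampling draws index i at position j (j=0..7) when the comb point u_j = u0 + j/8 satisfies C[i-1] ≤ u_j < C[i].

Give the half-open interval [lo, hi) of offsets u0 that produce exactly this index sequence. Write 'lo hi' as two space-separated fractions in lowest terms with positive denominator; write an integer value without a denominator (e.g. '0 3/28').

C = [4/25, 4/25, 4/25, 1/5, 12/25, 3/5, 23/25, 1]
j=0 picked index 0: u0 ∈ [0, 4/25)
j=1 picked index 0: u0 ∈ [-1/8, 7/200)
j=2 picked index 4: u0 ∈ [-1/20, 23/100)
j=3 picked index 4: u0 ∈ [-7/40, 21/200)
j=4 picked index 5: u0 ∈ [-1/50, 1/10)
j=5 picked index 6: u0 ∈ [-1/40, 59/200)
j=6 picked index 6: u0 ∈ [-3/20, 17/100)
j=7 picked index 6: u0 ∈ [-11/40, 9/200)
intersection: [0, 7/200)

0 7/200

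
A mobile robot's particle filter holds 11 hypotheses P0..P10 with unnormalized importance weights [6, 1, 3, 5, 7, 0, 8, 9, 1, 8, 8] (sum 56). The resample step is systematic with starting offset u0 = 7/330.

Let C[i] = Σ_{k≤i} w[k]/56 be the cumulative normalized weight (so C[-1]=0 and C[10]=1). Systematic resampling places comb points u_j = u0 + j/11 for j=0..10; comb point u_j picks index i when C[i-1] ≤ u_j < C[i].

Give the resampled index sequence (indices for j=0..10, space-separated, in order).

C = [3/28, 1/8, 5/28, 15/56, 11/28, 11/28, 15/28, 39/56, 5/7, 6/7, 1]
j=0: u_0=7/330 ∈ [0, 3/28) → index 0
j=1: u_1=37/330 ∈ [3/28, 1/8) → index 1
j=2: u_2=67/330 ∈ [5/28, 15/56) → index 3
j=3: u_3=97/330 ∈ [15/56, 11/28) → index 4
j=4: u_4=127/330 ∈ [15/56, 11/28) → index 4
j=5: u_5=157/330 ∈ [11/28, 15/28) → index 6
j=6: u_6=17/30 ∈ [15/28, 39/56) → index 7
j=7: u_7=217/330 ∈ [15/28, 39/56) → index 7
j=8: u_8=247/330 ∈ [5/7, 6/7) → index 9
j=9: u_9=277/330 ∈ [5/7, 6/7) → index 9
j=10: u_10=307/330 ∈ [6/7, 1) → index 10

0 1 3 4 4 6 7 7 9 9 10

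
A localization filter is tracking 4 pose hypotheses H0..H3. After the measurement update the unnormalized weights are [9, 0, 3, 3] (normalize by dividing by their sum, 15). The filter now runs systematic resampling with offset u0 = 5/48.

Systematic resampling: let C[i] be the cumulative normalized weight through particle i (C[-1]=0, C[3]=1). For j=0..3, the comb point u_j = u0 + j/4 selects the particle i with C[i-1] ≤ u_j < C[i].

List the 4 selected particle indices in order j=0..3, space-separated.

C = [3/5, 3/5, 4/5, 1]
j=0: u_0=5/48 ∈ [0, 3/5) → index 0
j=1: u_1=17/48 ∈ [0, 3/5) → index 0
j=2: u_2=29/48 ∈ [3/5, 4/5) → index 2
j=3: u_3=41/48 ∈ [4/5, 1) → index 3

0 0 2 3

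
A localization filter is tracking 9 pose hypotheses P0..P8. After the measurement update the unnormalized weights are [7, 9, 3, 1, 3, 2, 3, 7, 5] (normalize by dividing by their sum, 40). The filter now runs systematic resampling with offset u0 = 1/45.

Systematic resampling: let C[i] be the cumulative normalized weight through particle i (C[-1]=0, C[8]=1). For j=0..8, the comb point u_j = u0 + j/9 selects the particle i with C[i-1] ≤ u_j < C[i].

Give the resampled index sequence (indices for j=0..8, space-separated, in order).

0 0 1 1 2 5 6 7 8

C = [7/40, 2/5, 19/40, 1/2, 23/40, 5/8, 7/10, 7/8, 1]
j=0: u_0=1/45 ∈ [0, 7/40) → index 0
j=1: u_1=2/15 ∈ [0, 7/40) → index 0
j=2: u_2=11/45 ∈ [7/40, 2/5) → index 1
j=3: u_3=16/45 ∈ [7/40, 2/5) → index 1
j=4: u_4=7/15 ∈ [2/5, 19/40) → index 2
j=5: u_5=26/45 ∈ [23/40, 5/8) → index 5
j=6: u_6=31/45 ∈ [5/8, 7/10) → index 6
j=7: u_7=4/5 ∈ [7/10, 7/8) → index 7
j=8: u_8=41/45 ∈ [7/8, 1) → index 8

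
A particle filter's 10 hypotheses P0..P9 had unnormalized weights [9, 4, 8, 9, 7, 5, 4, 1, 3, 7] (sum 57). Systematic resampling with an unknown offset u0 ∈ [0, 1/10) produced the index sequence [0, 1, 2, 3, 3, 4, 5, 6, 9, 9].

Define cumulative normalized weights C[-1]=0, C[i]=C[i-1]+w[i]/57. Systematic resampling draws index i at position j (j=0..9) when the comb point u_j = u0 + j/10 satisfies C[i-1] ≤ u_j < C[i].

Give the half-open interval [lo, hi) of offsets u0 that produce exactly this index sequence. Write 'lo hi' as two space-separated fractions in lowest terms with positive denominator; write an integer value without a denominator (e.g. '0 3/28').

C = [3/19, 13/57, 7/19, 10/19, 37/57, 14/19, 46/57, 47/57, 50/57, 1]
j=0 picked index 0: u0 ∈ [0, 3/19)
j=1 picked index 1: u0 ∈ [11/190, 73/570)
j=2 picked index 2: u0 ∈ [8/285, 16/95)
j=3 picked index 3: u0 ∈ [13/190, 43/190)
j=4 picked index 3: u0 ∈ [-3/95, 12/95)
j=5 picked index 4: u0 ∈ [1/38, 17/114)
j=6 picked index 5: u0 ∈ [14/285, 13/95)
j=7 picked index 6: u0 ∈ [7/190, 61/570)
j=8 picked index 9: u0 ∈ [22/285, 1/5)
j=9 picked index 9: u0 ∈ [-13/570, 1/10)
intersection: [22/285, 1/10)

22/285 1/10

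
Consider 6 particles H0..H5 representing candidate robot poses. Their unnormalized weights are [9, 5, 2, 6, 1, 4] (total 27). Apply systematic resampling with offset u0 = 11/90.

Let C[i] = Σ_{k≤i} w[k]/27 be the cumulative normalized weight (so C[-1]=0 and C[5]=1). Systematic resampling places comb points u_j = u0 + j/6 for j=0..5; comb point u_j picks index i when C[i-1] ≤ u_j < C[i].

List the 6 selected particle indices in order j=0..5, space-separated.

C = [1/3, 14/27, 16/27, 22/27, 23/27, 1]
j=0: u_0=11/90 ∈ [0, 1/3) → index 0
j=1: u_1=13/45 ∈ [0, 1/3) → index 0
j=2: u_2=41/90 ∈ [1/3, 14/27) → index 1
j=3: u_3=28/45 ∈ [16/27, 22/27) → index 3
j=4: u_4=71/90 ∈ [16/27, 22/27) → index 3
j=5: u_5=43/45 ∈ [23/27, 1) → index 5

0 0 1 3 3 5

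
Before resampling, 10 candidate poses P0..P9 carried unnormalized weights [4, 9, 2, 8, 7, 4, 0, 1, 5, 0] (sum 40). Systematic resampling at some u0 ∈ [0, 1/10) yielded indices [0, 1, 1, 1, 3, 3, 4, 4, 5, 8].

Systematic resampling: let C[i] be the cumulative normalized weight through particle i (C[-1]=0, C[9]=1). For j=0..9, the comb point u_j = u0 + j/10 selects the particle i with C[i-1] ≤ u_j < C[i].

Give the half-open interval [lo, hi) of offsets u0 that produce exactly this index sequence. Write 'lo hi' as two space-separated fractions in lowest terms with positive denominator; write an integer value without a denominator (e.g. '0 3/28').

C = [1/10, 13/40, 3/8, 23/40, 3/4, 17/20, 17/20, 7/8, 1, 1]
j=0 picked index 0: u0 ∈ [0, 1/10)
j=1 picked index 1: u0 ∈ [0, 9/40)
j=2 picked index 1: u0 ∈ [-1/10, 1/8)
j=3 picked index 1: u0 ∈ [-1/5, 1/40)
j=4 picked index 3: u0 ∈ [-1/40, 7/40)
j=5 picked index 3: u0 ∈ [-1/8, 3/40)
j=6 picked index 4: u0 ∈ [-1/40, 3/20)
j=7 picked index 4: u0 ∈ [-1/8, 1/20)
j=8 picked index 5: u0 ∈ [-1/20, 1/20)
j=9 picked index 8: u0 ∈ [-1/40, 1/10)
intersection: [0, 1/40)

0 1/40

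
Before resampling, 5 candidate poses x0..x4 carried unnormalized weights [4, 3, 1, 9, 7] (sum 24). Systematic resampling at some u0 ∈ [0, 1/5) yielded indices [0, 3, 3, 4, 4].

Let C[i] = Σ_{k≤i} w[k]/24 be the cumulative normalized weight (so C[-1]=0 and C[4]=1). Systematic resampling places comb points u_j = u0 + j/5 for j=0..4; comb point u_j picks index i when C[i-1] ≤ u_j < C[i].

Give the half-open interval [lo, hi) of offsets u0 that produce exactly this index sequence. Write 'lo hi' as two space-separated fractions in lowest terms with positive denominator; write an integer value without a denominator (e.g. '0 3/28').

C = [1/6, 7/24, 1/3, 17/24, 1]
j=0 picked index 0: u0 ∈ [0, 1/6)
j=1 picked index 3: u0 ∈ [2/15, 61/120)
j=2 picked index 3: u0 ∈ [-1/15, 37/120)
j=3 picked index 4: u0 ∈ [13/120, 2/5)
j=4 picked index 4: u0 ∈ [-11/120, 1/5)
intersection: [2/15, 1/6)

2/15 1/6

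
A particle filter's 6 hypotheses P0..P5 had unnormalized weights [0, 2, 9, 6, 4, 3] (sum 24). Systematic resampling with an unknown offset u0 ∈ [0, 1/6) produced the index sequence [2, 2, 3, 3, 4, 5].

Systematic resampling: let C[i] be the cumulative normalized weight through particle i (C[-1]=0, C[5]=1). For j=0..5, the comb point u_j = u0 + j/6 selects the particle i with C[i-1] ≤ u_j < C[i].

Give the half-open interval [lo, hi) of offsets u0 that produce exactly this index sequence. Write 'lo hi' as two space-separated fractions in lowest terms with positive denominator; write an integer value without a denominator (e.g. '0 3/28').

1/8 1/6

C = [0, 1/12, 11/24, 17/24, 7/8, 1]
j=0 picked index 2: u0 ∈ [1/12, 11/24)
j=1 picked index 2: u0 ∈ [-1/12, 7/24)
j=2 picked index 3: u0 ∈ [1/8, 3/8)
j=3 picked index 3: u0 ∈ [-1/24, 5/24)
j=4 picked index 4: u0 ∈ [1/24, 5/24)
j=5 picked index 5: u0 ∈ [1/24, 1/6)
intersection: [1/8, 1/6)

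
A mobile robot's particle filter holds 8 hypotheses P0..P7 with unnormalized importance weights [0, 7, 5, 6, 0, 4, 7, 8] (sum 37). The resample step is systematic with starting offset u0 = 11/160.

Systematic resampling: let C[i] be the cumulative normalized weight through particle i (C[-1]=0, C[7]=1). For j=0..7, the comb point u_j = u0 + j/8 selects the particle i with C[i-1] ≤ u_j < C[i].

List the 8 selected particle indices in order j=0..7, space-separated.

C = [0, 7/37, 12/37, 18/37, 18/37, 22/37, 29/37, 1]
j=0: u_0=11/160 ∈ [0, 7/37) → index 1
j=1: u_1=31/160 ∈ [7/37, 12/37) → index 2
j=2: u_2=51/160 ∈ [7/37, 12/37) → index 2
j=3: u_3=71/160 ∈ [12/37, 18/37) → index 3
j=4: u_4=91/160 ∈ [18/37, 22/37) → index 5
j=5: u_5=111/160 ∈ [22/37, 29/37) → index 6
j=6: u_6=131/160 ∈ [29/37, 1) → index 7
j=7: u_7=151/160 ∈ [29/37, 1) → index 7

1 2 2 3 5 6 7 7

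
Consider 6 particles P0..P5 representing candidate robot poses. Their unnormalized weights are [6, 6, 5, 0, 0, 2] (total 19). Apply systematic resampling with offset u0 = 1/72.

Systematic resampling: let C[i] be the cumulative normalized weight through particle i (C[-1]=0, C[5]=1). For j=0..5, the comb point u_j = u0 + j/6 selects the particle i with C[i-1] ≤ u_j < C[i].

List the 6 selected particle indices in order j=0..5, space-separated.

C = [6/19, 12/19, 17/19, 17/19, 17/19, 1]
j=0: u_0=1/72 ∈ [0, 6/19) → index 0
j=1: u_1=13/72 ∈ [0, 6/19) → index 0
j=2: u_2=25/72 ∈ [6/19, 12/19) → index 1
j=3: u_3=37/72 ∈ [6/19, 12/19) → index 1
j=4: u_4=49/72 ∈ [12/19, 17/19) → index 2
j=5: u_5=61/72 ∈ [12/19, 17/19) → index 2

0 0 1 1 2 2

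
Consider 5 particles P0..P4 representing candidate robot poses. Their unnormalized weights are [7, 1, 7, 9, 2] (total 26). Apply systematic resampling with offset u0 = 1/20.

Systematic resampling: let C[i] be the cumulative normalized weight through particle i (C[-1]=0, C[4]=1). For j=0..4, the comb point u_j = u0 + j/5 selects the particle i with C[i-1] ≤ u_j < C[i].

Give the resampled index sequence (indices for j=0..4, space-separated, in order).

C = [7/26, 4/13, 15/26, 12/13, 1]
j=0: u_0=1/20 ∈ [0, 7/26) → index 0
j=1: u_1=1/4 ∈ [0, 7/26) → index 0
j=2: u_2=9/20 ∈ [4/13, 15/26) → index 2
j=3: u_3=13/20 ∈ [15/26, 12/13) → index 3
j=4: u_4=17/20 ∈ [15/26, 12/13) → index 3

0 0 2 3 3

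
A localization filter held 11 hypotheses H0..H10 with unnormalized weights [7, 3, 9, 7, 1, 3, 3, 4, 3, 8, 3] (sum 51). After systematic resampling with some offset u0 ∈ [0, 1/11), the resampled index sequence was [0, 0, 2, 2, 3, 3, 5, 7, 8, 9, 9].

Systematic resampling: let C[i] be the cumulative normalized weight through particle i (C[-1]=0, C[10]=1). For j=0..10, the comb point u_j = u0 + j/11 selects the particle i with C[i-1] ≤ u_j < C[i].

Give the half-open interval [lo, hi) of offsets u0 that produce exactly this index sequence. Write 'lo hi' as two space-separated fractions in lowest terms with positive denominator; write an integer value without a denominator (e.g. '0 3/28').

C = [7/51, 10/51, 19/51, 26/51, 9/17, 10/17, 11/17, 37/51, 40/51, 16/17, 1]
j=0 picked index 0: u0 ∈ [0, 7/51)
j=1 picked index 0: u0 ∈ [-1/11, 26/561)
j=2 picked index 2: u0 ∈ [8/561, 107/561)
j=3 picked index 2: u0 ∈ [-43/561, 56/561)
j=4 picked index 3: u0 ∈ [5/561, 82/561)
j=5 picked index 3: u0 ∈ [-46/561, 31/561)
j=6 picked index 5: u0 ∈ [-3/187, 8/187)
j=7 picked index 7: u0 ∈ [2/187, 50/561)
j=8 picked index 8: u0 ∈ [-1/561, 32/561)
j=9 picked index 9: u0 ∈ [-19/561, 23/187)
j=10 picked index 9: u0 ∈ [-70/561, 6/187)
intersection: [8/561, 6/187)

8/561 6/187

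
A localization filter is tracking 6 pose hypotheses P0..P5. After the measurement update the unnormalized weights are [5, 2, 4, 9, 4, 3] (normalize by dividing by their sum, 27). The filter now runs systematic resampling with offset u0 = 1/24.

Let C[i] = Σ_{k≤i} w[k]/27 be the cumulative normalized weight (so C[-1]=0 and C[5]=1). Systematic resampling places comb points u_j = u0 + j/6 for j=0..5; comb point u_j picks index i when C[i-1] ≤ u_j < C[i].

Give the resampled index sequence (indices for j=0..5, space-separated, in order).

C = [5/27, 7/27, 11/27, 20/27, 8/9, 1]
j=0: u_0=1/24 ∈ [0, 5/27) → index 0
j=1: u_1=5/24 ∈ [5/27, 7/27) → index 1
j=2: u_2=3/8 ∈ [7/27, 11/27) → index 2
j=3: u_3=13/24 ∈ [11/27, 20/27) → index 3
j=4: u_4=17/24 ∈ [11/27, 20/27) → index 3
j=5: u_5=7/8 ∈ [20/27, 8/9) → index 4

0 1 2 3 3 4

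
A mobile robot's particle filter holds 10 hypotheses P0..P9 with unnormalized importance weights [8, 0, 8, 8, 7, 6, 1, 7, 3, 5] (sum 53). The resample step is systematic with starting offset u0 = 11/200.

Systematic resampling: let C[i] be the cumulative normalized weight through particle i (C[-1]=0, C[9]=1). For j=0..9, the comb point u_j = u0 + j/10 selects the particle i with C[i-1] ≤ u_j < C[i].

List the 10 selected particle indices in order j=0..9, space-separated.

0 2 2 3 4 4 5 7 8 9

C = [8/53, 8/53, 16/53, 24/53, 31/53, 37/53, 38/53, 45/53, 48/53, 1]
j=0: u_0=11/200 ∈ [0, 8/53) → index 0
j=1: u_1=31/200 ∈ [8/53, 16/53) → index 2
j=2: u_2=51/200 ∈ [8/53, 16/53) → index 2
j=3: u_3=71/200 ∈ [16/53, 24/53) → index 3
j=4: u_4=91/200 ∈ [24/53, 31/53) → index 4
j=5: u_5=111/200 ∈ [24/53, 31/53) → index 4
j=6: u_6=131/200 ∈ [31/53, 37/53) → index 5
j=7: u_7=151/200 ∈ [38/53, 45/53) → index 7
j=8: u_8=171/200 ∈ [45/53, 48/53) → index 8
j=9: u_9=191/200 ∈ [48/53, 1) → index 9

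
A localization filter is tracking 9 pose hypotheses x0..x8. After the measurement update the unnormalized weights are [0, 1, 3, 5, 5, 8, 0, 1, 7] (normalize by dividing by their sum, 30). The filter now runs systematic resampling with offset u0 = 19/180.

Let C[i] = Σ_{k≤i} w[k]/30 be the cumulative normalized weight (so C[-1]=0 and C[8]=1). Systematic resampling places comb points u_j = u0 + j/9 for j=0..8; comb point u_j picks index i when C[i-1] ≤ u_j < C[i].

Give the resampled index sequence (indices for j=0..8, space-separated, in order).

2 3 4 4 5 5 8 8 8

C = [0, 1/30, 2/15, 3/10, 7/15, 11/15, 11/15, 23/30, 1]
j=0: u_0=19/180 ∈ [1/30, 2/15) → index 2
j=1: u_1=13/60 ∈ [2/15, 3/10) → index 3
j=2: u_2=59/180 ∈ [3/10, 7/15) → index 4
j=3: u_3=79/180 ∈ [3/10, 7/15) → index 4
j=4: u_4=11/20 ∈ [7/15, 11/15) → index 5
j=5: u_5=119/180 ∈ [7/15, 11/15) → index 5
j=6: u_6=139/180 ∈ [23/30, 1) → index 8
j=7: u_7=53/60 ∈ [23/30, 1) → index 8
j=8: u_8=179/180 ∈ [23/30, 1) → index 8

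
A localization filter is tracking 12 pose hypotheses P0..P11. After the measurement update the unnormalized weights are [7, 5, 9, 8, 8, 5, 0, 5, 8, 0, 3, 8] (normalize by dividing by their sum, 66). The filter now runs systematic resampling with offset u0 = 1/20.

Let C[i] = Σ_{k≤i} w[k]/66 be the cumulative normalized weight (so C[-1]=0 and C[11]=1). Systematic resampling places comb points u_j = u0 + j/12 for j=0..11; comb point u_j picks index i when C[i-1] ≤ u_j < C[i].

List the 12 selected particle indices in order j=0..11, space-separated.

C = [7/66, 2/11, 7/22, 29/66, 37/66, 7/11, 7/11, 47/66, 5/6, 5/6, 29/33, 1]
j=0: u_0=1/20 ∈ [0, 7/66) → index 0
j=1: u_1=2/15 ∈ [7/66, 2/11) → index 1
j=2: u_2=13/60 ∈ [2/11, 7/22) → index 2
j=3: u_3=3/10 ∈ [2/11, 7/22) → index 2
j=4: u_4=23/60 ∈ [7/22, 29/66) → index 3
j=5: u_5=7/15 ∈ [29/66, 37/66) → index 4
j=6: u_6=11/20 ∈ [29/66, 37/66) → index 4
j=7: u_7=19/30 ∈ [37/66, 7/11) → index 5
j=8: u_8=43/60 ∈ [47/66, 5/6) → index 8
j=9: u_9=4/5 ∈ [47/66, 5/6) → index 8
j=10: u_10=53/60 ∈ [29/33, 1) → index 11
j=11: u_11=29/30 ∈ [29/33, 1) → index 11

0 1 2 2 3 4 4 5 8 8 11 11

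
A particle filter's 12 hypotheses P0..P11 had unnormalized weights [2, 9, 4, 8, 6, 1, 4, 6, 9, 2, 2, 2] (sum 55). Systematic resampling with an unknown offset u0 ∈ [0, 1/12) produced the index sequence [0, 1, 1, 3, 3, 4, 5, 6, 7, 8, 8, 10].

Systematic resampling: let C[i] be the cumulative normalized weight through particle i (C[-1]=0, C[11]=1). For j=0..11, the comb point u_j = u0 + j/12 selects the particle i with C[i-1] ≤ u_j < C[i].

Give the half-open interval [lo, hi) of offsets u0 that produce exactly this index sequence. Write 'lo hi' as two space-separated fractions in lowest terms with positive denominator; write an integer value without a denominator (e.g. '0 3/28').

3/110 1/30

C = [2/55, 1/5, 3/11, 23/55, 29/55, 6/11, 34/55, 8/11, 49/55, 51/55, 53/55, 1]
j=0 picked index 0: u0 ∈ [0, 2/55)
j=1 picked index 1: u0 ∈ [-31/660, 7/60)
j=2 picked index 1: u0 ∈ [-43/330, 1/30)
j=3 picked index 3: u0 ∈ [1/44, 37/220)
j=4 picked index 3: u0 ∈ [-2/33, 14/165)
j=5 picked index 4: u0 ∈ [1/660, 73/660)
j=6 picked index 5: u0 ∈ [3/110, 1/22)
j=7 picked index 6: u0 ∈ [-5/132, 23/660)
j=8 picked index 7: u0 ∈ [-8/165, 2/33)
j=9 picked index 8: u0 ∈ [-1/44, 31/220)
j=10 picked index 8: u0 ∈ [-7/66, 19/330)
j=11 picked index 10: u0 ∈ [7/660, 31/660)
intersection: [3/110, 1/30)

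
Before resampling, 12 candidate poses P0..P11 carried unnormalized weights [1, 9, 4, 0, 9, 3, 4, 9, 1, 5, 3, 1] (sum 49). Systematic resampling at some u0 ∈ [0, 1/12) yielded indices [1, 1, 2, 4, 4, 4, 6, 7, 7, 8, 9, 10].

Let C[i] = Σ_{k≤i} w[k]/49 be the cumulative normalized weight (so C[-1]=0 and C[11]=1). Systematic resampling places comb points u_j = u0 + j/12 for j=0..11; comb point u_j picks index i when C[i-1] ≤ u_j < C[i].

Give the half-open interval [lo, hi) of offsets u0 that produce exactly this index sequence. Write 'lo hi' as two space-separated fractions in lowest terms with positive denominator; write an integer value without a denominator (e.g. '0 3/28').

9/196 31/588

C = [1/49, 10/49, 2/7, 2/7, 23/49, 26/49, 30/49, 39/49, 40/49, 45/49, 48/49, 1]
j=0 picked index 1: u0 ∈ [1/49, 10/49)
j=1 picked index 1: u0 ∈ [-37/588, 71/588)
j=2 picked index 2: u0 ∈ [11/294, 5/42)
j=3 picked index 4: u0 ∈ [1/28, 43/196)
j=4 picked index 4: u0 ∈ [-1/21, 20/147)
j=5 picked index 4: u0 ∈ [-11/84, 31/588)
j=6 picked index 6: u0 ∈ [3/98, 11/98)
j=7 picked index 7: u0 ∈ [17/588, 125/588)
j=8 picked index 7: u0 ∈ [-8/147, 19/147)
j=9 picked index 8: u0 ∈ [9/196, 13/196)
j=10 picked index 9: u0 ∈ [-5/294, 25/294)
j=11 picked index 10: u0 ∈ [1/588, 37/588)
intersection: [9/196, 31/588)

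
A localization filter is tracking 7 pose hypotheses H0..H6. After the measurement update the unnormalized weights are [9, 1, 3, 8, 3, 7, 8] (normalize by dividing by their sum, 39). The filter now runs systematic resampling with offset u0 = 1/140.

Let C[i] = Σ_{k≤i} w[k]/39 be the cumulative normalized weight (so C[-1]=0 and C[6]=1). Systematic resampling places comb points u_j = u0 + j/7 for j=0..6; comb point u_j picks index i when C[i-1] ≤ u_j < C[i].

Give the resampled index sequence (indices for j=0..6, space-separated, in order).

C = [3/13, 10/39, 1/3, 7/13, 8/13, 31/39, 1]
j=0: u_0=1/140 ∈ [0, 3/13) → index 0
j=1: u_1=3/20 ∈ [0, 3/13) → index 0
j=2: u_2=41/140 ∈ [10/39, 1/3) → index 2
j=3: u_3=61/140 ∈ [1/3, 7/13) → index 3
j=4: u_4=81/140 ∈ [7/13, 8/13) → index 4
j=5: u_5=101/140 ∈ [8/13, 31/39) → index 5
j=6: u_6=121/140 ∈ [31/39, 1) → index 6

0 0 2 3 4 5 6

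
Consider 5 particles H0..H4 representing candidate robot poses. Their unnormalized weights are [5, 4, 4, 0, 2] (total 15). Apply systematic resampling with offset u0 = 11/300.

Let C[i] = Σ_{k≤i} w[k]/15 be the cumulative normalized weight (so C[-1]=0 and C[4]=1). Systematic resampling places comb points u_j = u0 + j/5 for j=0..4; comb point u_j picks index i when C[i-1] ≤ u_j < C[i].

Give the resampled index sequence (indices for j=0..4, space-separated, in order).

C = [1/3, 3/5, 13/15, 13/15, 1]
j=0: u_0=11/300 ∈ [0, 1/3) → index 0
j=1: u_1=71/300 ∈ [0, 1/3) → index 0
j=2: u_2=131/300 ∈ [1/3, 3/5) → index 1
j=3: u_3=191/300 ∈ [3/5, 13/15) → index 2
j=4: u_4=251/300 ∈ [3/5, 13/15) → index 2

0 0 1 2 2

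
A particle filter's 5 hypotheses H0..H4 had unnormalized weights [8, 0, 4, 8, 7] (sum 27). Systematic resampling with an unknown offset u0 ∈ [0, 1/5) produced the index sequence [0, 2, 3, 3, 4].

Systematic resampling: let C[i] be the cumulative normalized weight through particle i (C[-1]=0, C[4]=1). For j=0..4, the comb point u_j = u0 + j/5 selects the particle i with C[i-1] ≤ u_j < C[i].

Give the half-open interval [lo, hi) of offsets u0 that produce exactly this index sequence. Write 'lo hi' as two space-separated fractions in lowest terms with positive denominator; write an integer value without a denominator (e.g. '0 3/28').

13/135 19/135

C = [8/27, 8/27, 4/9, 20/27, 1]
j=0 picked index 0: u0 ∈ [0, 8/27)
j=1 picked index 2: u0 ∈ [13/135, 11/45)
j=2 picked index 3: u0 ∈ [2/45, 46/135)
j=3 picked index 3: u0 ∈ [-7/45, 19/135)
j=4 picked index 4: u0 ∈ [-8/135, 1/5)
intersection: [13/135, 19/135)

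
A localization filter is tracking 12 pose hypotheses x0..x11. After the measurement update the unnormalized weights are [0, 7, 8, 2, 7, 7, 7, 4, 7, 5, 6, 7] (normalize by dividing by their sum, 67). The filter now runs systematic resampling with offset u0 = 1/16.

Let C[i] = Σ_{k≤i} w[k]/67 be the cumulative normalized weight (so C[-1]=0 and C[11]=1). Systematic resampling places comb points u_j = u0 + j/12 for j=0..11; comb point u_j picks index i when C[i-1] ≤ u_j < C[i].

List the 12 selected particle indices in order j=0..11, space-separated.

C = [0, 7/67, 15/67, 17/67, 24/67, 31/67, 38/67, 42/67, 49/67, 54/67, 60/67, 1]
j=0: u_0=1/16 ∈ [0, 7/67) → index 1
j=1: u_1=7/48 ∈ [7/67, 15/67) → index 2
j=2: u_2=11/48 ∈ [15/67, 17/67) → index 3
j=3: u_3=5/16 ∈ [17/67, 24/67) → index 4
j=4: u_4=19/48 ∈ [24/67, 31/67) → index 5
j=5: u_5=23/48 ∈ [31/67, 38/67) → index 6
j=6: u_6=9/16 ∈ [31/67, 38/67) → index 6
j=7: u_7=31/48 ∈ [42/67, 49/67) → index 8
j=8: u_8=35/48 ∈ [42/67, 49/67) → index 8
j=9: u_9=13/16 ∈ [54/67, 60/67) → index 10
j=10: u_10=43/48 ∈ [60/67, 1) → index 11
j=11: u_11=47/48 ∈ [60/67, 1) → index 11

1 2 3 4 5 6 6 8 8 10 11 11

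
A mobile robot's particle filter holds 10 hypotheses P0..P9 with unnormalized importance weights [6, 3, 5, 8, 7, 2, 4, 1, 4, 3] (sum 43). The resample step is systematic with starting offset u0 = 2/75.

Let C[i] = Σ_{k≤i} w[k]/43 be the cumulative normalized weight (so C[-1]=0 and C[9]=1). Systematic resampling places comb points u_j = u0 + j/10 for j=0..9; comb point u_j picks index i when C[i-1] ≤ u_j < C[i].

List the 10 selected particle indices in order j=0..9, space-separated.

C = [6/43, 9/43, 14/43, 22/43, 29/43, 31/43, 35/43, 36/43, 40/43, 1]
j=0: u_0=2/75 ∈ [0, 6/43) → index 0
j=1: u_1=19/150 ∈ [0, 6/43) → index 0
j=2: u_2=17/75 ∈ [9/43, 14/43) → index 2
j=3: u_3=49/150 ∈ [14/43, 22/43) → index 3
j=4: u_4=32/75 ∈ [14/43, 22/43) → index 3
j=5: u_5=79/150 ∈ [22/43, 29/43) → index 4
j=6: u_6=47/75 ∈ [22/43, 29/43) → index 4
j=7: u_7=109/150 ∈ [31/43, 35/43) → index 6
j=8: u_8=62/75 ∈ [35/43, 36/43) → index 7
j=9: u_9=139/150 ∈ [36/43, 40/43) → index 8

0 0 2 3 3 4 4 6 7 8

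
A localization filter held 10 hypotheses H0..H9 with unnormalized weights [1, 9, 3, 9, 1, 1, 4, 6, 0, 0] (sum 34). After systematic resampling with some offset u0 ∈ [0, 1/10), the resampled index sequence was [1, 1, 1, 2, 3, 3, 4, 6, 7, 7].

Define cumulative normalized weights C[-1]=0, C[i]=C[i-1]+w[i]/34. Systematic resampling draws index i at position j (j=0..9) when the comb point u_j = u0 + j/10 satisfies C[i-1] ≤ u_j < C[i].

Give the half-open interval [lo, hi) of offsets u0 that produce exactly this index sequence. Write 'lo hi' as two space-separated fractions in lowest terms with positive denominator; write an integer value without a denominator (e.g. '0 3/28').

4/85 13/170

C = [1/34, 5/17, 13/34, 11/17, 23/34, 12/17, 14/17, 1, 1, 1]
j=0 picked index 1: u0 ∈ [1/34, 5/17)
j=1 picked index 1: u0 ∈ [-6/85, 33/170)
j=2 picked index 1: u0 ∈ [-29/170, 8/85)
j=3 picked index 2: u0 ∈ [-1/170, 7/85)
j=4 picked index 3: u0 ∈ [-3/170, 21/85)
j=5 picked index 3: u0 ∈ [-2/17, 5/34)
j=6 picked index 4: u0 ∈ [4/85, 13/170)
j=7 picked index 6: u0 ∈ [1/170, 21/170)
j=8 picked index 7: u0 ∈ [2/85, 1/5)
j=9 picked index 7: u0 ∈ [-13/170, 1/10)
intersection: [4/85, 13/170)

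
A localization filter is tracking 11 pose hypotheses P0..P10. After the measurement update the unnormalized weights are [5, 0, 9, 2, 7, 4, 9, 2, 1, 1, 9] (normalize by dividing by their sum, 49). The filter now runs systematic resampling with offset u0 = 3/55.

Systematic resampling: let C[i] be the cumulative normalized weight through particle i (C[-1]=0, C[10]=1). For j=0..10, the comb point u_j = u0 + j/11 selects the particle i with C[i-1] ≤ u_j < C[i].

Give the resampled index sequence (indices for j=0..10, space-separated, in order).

C = [5/49, 5/49, 2/7, 16/49, 23/49, 27/49, 36/49, 38/49, 39/49, 40/49, 1]
j=0: u_0=3/55 ∈ [0, 5/49) → index 0
j=1: u_1=8/55 ∈ [5/49, 2/7) → index 2
j=2: u_2=13/55 ∈ [5/49, 2/7) → index 2
j=3: u_3=18/55 ∈ [16/49, 23/49) → index 4
j=4: u_4=23/55 ∈ [16/49, 23/49) → index 4
j=5: u_5=28/55 ∈ [23/49, 27/49) → index 5
j=6: u_6=3/5 ∈ [27/49, 36/49) → index 6
j=7: u_7=38/55 ∈ [27/49, 36/49) → index 6
j=8: u_8=43/55 ∈ [38/49, 39/49) → index 8
j=9: u_9=48/55 ∈ [40/49, 1) → index 10
j=10: u_10=53/55 ∈ [40/49, 1) → index 10

0 2 2 4 4 5 6 6 8 10 10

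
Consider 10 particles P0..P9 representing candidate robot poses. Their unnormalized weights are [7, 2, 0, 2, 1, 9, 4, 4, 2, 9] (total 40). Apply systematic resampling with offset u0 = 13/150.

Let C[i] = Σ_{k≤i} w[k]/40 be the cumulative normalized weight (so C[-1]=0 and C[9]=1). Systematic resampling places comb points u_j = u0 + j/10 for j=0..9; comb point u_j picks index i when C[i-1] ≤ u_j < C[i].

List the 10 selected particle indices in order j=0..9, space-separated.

C = [7/40, 9/40, 9/40, 11/40, 3/10, 21/40, 5/8, 29/40, 31/40, 1]
j=0: u_0=13/150 ∈ [0, 7/40) → index 0
j=1: u_1=14/75 ∈ [7/40, 9/40) → index 1
j=2: u_2=43/150 ∈ [11/40, 3/10) → index 4
j=3: u_3=29/75 ∈ [3/10, 21/40) → index 5
j=4: u_4=73/150 ∈ [3/10, 21/40) → index 5
j=5: u_5=44/75 ∈ [21/40, 5/8) → index 6
j=6: u_6=103/150 ∈ [5/8, 29/40) → index 7
j=7: u_7=59/75 ∈ [31/40, 1) → index 9
j=8: u_8=133/150 ∈ [31/40, 1) → index 9
j=9: u_9=74/75 ∈ [31/40, 1) → index 9

0 1 4 5 5 6 7 9 9 9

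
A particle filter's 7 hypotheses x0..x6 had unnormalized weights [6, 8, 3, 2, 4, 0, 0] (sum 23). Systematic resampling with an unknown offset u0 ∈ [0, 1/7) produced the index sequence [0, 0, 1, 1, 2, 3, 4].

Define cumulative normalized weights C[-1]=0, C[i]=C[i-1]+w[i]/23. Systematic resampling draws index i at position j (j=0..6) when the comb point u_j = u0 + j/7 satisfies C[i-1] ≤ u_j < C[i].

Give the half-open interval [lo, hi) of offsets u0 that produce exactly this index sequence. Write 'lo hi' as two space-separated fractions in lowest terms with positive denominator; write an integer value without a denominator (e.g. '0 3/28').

6/161 18/161

C = [6/23, 14/23, 17/23, 19/23, 1, 1, 1]
j=0 picked index 0: u0 ∈ [0, 6/23)
j=1 picked index 0: u0 ∈ [-1/7, 19/161)
j=2 picked index 1: u0 ∈ [-4/161, 52/161)
j=3 picked index 1: u0 ∈ [-27/161, 29/161)
j=4 picked index 2: u0 ∈ [6/161, 27/161)
j=5 picked index 3: u0 ∈ [4/161, 18/161)
j=6 picked index 4: u0 ∈ [-5/161, 1/7)
intersection: [6/161, 18/161)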